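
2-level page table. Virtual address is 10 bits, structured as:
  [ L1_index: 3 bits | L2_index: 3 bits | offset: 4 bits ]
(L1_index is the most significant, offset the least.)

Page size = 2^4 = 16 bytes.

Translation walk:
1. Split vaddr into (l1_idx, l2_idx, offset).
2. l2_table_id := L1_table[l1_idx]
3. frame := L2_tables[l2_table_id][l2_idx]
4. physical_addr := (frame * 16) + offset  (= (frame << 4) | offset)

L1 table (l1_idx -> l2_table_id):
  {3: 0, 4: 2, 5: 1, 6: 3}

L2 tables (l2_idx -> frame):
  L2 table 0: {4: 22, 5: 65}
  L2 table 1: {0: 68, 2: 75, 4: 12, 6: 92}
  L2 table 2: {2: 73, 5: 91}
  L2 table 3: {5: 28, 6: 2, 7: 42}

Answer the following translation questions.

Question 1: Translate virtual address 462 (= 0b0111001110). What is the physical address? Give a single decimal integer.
Answer: 366

Derivation:
vaddr = 462 = 0b0111001110
Split: l1_idx=3, l2_idx=4, offset=14
L1[3] = 0
L2[0][4] = 22
paddr = 22 * 16 + 14 = 366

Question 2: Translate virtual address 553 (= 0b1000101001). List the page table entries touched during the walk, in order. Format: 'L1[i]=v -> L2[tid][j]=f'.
Answer: L1[4]=2 -> L2[2][2]=73

Derivation:
vaddr = 553 = 0b1000101001
Split: l1_idx=4, l2_idx=2, offset=9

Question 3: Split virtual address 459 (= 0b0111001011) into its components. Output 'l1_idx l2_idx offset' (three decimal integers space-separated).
Answer: 3 4 11

Derivation:
vaddr = 459 = 0b0111001011
  top 3 bits -> l1_idx = 3
  next 3 bits -> l2_idx = 4
  bottom 4 bits -> offset = 11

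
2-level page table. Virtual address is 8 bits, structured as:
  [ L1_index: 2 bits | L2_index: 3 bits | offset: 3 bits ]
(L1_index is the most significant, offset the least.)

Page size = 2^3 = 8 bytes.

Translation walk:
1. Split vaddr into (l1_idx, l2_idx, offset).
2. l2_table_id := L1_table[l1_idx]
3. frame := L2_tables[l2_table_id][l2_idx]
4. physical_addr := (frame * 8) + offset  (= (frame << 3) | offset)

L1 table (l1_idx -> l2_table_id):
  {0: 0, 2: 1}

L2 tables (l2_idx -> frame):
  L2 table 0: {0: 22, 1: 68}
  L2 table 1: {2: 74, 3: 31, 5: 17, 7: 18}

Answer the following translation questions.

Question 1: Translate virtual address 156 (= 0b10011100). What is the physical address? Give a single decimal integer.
Answer: 252

Derivation:
vaddr = 156 = 0b10011100
Split: l1_idx=2, l2_idx=3, offset=4
L1[2] = 1
L2[1][3] = 31
paddr = 31 * 8 + 4 = 252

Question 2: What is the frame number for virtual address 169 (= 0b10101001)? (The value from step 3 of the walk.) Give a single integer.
Answer: 17

Derivation:
vaddr = 169: l1_idx=2, l2_idx=5
L1[2] = 1; L2[1][5] = 17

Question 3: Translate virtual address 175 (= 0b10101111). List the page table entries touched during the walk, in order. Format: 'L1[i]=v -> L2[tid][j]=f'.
vaddr = 175 = 0b10101111
Split: l1_idx=2, l2_idx=5, offset=7

Answer: L1[2]=1 -> L2[1][5]=17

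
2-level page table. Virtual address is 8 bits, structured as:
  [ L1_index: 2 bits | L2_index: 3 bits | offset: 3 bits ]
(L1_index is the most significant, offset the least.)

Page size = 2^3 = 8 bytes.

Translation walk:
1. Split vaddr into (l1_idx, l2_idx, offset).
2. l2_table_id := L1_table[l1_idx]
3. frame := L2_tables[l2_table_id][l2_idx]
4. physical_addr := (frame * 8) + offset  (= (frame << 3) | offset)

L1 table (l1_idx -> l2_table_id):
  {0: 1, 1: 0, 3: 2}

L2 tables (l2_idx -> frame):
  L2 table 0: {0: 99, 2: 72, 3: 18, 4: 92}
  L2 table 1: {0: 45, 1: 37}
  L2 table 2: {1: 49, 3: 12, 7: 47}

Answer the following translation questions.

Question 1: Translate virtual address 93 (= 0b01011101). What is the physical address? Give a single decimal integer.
vaddr = 93 = 0b01011101
Split: l1_idx=1, l2_idx=3, offset=5
L1[1] = 0
L2[0][3] = 18
paddr = 18 * 8 + 5 = 149

Answer: 149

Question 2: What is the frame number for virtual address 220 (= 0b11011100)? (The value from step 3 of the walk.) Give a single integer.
vaddr = 220: l1_idx=3, l2_idx=3
L1[3] = 2; L2[2][3] = 12

Answer: 12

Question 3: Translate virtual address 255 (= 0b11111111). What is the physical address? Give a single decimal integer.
Answer: 383

Derivation:
vaddr = 255 = 0b11111111
Split: l1_idx=3, l2_idx=7, offset=7
L1[3] = 2
L2[2][7] = 47
paddr = 47 * 8 + 7 = 383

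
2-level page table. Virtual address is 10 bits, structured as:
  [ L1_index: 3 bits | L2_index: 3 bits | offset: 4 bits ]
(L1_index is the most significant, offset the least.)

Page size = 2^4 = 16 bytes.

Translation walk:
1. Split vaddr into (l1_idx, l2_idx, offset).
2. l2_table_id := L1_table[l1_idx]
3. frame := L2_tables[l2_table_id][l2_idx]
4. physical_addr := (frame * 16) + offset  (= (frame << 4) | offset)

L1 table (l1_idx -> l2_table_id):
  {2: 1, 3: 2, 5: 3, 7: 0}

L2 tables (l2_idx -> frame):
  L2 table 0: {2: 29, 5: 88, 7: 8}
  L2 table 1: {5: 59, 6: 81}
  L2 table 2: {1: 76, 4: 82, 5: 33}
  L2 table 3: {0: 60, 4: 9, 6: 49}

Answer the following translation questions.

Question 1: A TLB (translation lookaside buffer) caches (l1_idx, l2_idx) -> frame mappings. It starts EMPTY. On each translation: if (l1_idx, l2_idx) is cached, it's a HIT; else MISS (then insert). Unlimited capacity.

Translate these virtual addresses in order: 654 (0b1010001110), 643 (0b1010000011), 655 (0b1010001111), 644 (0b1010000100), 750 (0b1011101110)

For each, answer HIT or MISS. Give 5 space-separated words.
vaddr=654: (5,0) not in TLB -> MISS, insert
vaddr=643: (5,0) in TLB -> HIT
vaddr=655: (5,0) in TLB -> HIT
vaddr=644: (5,0) in TLB -> HIT
vaddr=750: (5,6) not in TLB -> MISS, insert

Answer: MISS HIT HIT HIT MISS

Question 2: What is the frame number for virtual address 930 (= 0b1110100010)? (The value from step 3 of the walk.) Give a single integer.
Answer: 29

Derivation:
vaddr = 930: l1_idx=7, l2_idx=2
L1[7] = 0; L2[0][2] = 29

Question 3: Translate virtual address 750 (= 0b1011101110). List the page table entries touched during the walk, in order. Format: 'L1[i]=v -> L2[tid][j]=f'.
vaddr = 750 = 0b1011101110
Split: l1_idx=5, l2_idx=6, offset=14

Answer: L1[5]=3 -> L2[3][6]=49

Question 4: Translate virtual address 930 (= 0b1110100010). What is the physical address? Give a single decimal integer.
vaddr = 930 = 0b1110100010
Split: l1_idx=7, l2_idx=2, offset=2
L1[7] = 0
L2[0][2] = 29
paddr = 29 * 16 + 2 = 466

Answer: 466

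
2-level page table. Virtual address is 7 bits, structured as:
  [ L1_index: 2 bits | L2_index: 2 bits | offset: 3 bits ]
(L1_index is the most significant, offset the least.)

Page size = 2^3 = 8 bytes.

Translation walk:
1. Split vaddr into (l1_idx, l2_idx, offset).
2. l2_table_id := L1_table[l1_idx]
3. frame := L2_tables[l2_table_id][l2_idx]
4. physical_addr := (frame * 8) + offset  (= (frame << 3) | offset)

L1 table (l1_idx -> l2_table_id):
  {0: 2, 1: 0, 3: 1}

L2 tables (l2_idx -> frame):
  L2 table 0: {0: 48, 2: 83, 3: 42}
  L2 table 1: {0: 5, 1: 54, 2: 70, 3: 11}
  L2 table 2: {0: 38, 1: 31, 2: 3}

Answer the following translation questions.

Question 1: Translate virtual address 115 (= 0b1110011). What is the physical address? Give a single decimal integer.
Answer: 563

Derivation:
vaddr = 115 = 0b1110011
Split: l1_idx=3, l2_idx=2, offset=3
L1[3] = 1
L2[1][2] = 70
paddr = 70 * 8 + 3 = 563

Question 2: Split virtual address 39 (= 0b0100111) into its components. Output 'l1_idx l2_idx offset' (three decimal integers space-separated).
vaddr = 39 = 0b0100111
  top 2 bits -> l1_idx = 1
  next 2 bits -> l2_idx = 0
  bottom 3 bits -> offset = 7

Answer: 1 0 7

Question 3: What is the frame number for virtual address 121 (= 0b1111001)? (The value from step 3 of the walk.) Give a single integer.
vaddr = 121: l1_idx=3, l2_idx=3
L1[3] = 1; L2[1][3] = 11

Answer: 11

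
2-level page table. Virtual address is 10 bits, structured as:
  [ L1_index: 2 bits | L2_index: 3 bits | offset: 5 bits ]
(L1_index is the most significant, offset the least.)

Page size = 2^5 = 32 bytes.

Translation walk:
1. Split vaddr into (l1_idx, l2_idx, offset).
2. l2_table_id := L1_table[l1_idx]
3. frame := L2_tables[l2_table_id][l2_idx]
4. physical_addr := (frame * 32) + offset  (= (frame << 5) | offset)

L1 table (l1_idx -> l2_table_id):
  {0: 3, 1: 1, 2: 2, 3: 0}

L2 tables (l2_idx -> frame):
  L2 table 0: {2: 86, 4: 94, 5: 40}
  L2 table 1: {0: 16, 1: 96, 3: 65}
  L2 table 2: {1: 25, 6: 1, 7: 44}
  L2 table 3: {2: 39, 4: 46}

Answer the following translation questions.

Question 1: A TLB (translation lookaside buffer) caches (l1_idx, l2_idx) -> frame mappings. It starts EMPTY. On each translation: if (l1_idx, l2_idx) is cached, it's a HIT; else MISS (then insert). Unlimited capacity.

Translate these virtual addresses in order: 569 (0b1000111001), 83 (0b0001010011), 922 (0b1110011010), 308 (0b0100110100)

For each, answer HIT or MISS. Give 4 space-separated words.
Answer: MISS MISS MISS MISS

Derivation:
vaddr=569: (2,1) not in TLB -> MISS, insert
vaddr=83: (0,2) not in TLB -> MISS, insert
vaddr=922: (3,4) not in TLB -> MISS, insert
vaddr=308: (1,1) not in TLB -> MISS, insert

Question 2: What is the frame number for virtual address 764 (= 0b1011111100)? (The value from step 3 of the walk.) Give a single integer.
Answer: 44

Derivation:
vaddr = 764: l1_idx=2, l2_idx=7
L1[2] = 2; L2[2][7] = 44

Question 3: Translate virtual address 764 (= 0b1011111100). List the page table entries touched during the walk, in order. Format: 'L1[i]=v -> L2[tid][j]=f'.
vaddr = 764 = 0b1011111100
Split: l1_idx=2, l2_idx=7, offset=28

Answer: L1[2]=2 -> L2[2][7]=44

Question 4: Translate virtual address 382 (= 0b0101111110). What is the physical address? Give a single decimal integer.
Answer: 2110

Derivation:
vaddr = 382 = 0b0101111110
Split: l1_idx=1, l2_idx=3, offset=30
L1[1] = 1
L2[1][3] = 65
paddr = 65 * 32 + 30 = 2110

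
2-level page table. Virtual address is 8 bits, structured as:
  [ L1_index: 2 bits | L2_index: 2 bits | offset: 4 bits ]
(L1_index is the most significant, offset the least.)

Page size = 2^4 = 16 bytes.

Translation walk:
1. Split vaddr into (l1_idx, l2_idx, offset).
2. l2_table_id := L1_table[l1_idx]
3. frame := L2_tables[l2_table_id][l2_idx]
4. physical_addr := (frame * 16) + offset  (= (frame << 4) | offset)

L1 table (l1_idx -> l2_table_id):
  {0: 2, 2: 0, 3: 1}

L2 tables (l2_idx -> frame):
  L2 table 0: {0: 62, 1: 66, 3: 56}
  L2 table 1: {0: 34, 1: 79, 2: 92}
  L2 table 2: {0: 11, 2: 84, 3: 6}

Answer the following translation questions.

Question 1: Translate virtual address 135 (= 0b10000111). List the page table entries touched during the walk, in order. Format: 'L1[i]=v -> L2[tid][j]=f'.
vaddr = 135 = 0b10000111
Split: l1_idx=2, l2_idx=0, offset=7

Answer: L1[2]=0 -> L2[0][0]=62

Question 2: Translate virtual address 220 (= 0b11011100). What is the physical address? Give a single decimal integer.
vaddr = 220 = 0b11011100
Split: l1_idx=3, l2_idx=1, offset=12
L1[3] = 1
L2[1][1] = 79
paddr = 79 * 16 + 12 = 1276

Answer: 1276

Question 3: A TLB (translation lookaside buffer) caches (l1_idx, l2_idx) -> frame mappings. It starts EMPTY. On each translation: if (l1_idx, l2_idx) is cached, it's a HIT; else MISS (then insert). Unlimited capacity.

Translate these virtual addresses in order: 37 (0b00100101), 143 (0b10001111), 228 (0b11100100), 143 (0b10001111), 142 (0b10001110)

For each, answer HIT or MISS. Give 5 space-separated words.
vaddr=37: (0,2) not in TLB -> MISS, insert
vaddr=143: (2,0) not in TLB -> MISS, insert
vaddr=228: (3,2) not in TLB -> MISS, insert
vaddr=143: (2,0) in TLB -> HIT
vaddr=142: (2,0) in TLB -> HIT

Answer: MISS MISS MISS HIT HIT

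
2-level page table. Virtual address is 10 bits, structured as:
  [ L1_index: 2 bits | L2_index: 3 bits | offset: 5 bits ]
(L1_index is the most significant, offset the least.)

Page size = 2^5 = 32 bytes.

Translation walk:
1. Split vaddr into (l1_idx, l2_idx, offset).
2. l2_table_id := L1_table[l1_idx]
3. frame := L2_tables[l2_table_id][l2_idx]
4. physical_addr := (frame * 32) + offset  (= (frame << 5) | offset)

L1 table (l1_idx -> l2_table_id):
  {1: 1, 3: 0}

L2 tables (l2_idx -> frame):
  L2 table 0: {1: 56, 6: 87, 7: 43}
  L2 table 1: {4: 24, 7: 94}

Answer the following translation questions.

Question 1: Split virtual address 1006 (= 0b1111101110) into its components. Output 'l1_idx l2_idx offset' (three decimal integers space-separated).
vaddr = 1006 = 0b1111101110
  top 2 bits -> l1_idx = 3
  next 3 bits -> l2_idx = 7
  bottom 5 bits -> offset = 14

Answer: 3 7 14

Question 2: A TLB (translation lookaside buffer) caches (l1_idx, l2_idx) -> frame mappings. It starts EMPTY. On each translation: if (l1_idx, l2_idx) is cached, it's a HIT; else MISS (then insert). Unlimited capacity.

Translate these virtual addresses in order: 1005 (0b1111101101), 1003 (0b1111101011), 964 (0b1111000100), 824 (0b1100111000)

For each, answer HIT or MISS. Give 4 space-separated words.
vaddr=1005: (3,7) not in TLB -> MISS, insert
vaddr=1003: (3,7) in TLB -> HIT
vaddr=964: (3,6) not in TLB -> MISS, insert
vaddr=824: (3,1) not in TLB -> MISS, insert

Answer: MISS HIT MISS MISS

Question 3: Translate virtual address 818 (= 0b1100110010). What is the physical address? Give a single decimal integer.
Answer: 1810

Derivation:
vaddr = 818 = 0b1100110010
Split: l1_idx=3, l2_idx=1, offset=18
L1[3] = 0
L2[0][1] = 56
paddr = 56 * 32 + 18 = 1810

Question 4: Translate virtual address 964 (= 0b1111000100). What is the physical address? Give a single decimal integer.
Answer: 2788

Derivation:
vaddr = 964 = 0b1111000100
Split: l1_idx=3, l2_idx=6, offset=4
L1[3] = 0
L2[0][6] = 87
paddr = 87 * 32 + 4 = 2788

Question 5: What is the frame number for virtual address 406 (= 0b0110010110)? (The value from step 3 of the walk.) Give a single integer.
Answer: 24

Derivation:
vaddr = 406: l1_idx=1, l2_idx=4
L1[1] = 1; L2[1][4] = 24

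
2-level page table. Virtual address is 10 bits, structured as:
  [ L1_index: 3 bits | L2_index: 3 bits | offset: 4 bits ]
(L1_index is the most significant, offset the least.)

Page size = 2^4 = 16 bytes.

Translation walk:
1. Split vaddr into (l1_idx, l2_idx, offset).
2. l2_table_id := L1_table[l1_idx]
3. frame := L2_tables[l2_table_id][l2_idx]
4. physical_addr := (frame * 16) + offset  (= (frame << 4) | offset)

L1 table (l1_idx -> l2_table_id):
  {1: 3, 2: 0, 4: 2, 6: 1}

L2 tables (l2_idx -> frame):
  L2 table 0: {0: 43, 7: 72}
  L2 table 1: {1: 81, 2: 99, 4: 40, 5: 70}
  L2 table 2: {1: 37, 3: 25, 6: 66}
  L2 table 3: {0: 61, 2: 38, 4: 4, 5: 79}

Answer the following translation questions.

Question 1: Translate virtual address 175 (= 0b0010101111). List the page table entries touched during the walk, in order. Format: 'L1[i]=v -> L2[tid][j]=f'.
Answer: L1[1]=3 -> L2[3][2]=38

Derivation:
vaddr = 175 = 0b0010101111
Split: l1_idx=1, l2_idx=2, offset=15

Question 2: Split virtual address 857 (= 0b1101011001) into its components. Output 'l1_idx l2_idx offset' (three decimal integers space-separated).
Answer: 6 5 9

Derivation:
vaddr = 857 = 0b1101011001
  top 3 bits -> l1_idx = 6
  next 3 bits -> l2_idx = 5
  bottom 4 bits -> offset = 9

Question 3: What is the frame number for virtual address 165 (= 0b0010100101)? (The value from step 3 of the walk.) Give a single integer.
vaddr = 165: l1_idx=1, l2_idx=2
L1[1] = 3; L2[3][2] = 38

Answer: 38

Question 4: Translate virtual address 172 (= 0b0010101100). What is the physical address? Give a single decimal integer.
vaddr = 172 = 0b0010101100
Split: l1_idx=1, l2_idx=2, offset=12
L1[1] = 3
L2[3][2] = 38
paddr = 38 * 16 + 12 = 620

Answer: 620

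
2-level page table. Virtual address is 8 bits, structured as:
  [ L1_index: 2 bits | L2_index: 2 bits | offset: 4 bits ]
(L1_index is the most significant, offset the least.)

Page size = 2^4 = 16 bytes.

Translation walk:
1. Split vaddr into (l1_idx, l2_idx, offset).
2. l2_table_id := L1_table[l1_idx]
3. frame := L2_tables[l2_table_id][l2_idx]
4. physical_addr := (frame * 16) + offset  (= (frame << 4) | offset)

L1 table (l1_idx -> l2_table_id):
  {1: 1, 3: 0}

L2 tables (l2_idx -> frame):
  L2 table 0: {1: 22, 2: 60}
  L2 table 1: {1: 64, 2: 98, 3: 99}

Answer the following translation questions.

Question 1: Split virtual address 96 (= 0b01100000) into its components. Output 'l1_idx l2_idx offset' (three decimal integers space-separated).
vaddr = 96 = 0b01100000
  top 2 bits -> l1_idx = 1
  next 2 bits -> l2_idx = 2
  bottom 4 bits -> offset = 0

Answer: 1 2 0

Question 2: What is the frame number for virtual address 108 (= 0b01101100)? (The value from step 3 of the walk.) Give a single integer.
vaddr = 108: l1_idx=1, l2_idx=2
L1[1] = 1; L2[1][2] = 98

Answer: 98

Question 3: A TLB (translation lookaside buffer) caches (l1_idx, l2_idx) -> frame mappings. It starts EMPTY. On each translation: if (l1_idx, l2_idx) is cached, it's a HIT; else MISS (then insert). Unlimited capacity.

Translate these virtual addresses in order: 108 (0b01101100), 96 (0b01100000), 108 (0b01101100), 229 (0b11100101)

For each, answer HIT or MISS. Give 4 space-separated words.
vaddr=108: (1,2) not in TLB -> MISS, insert
vaddr=96: (1,2) in TLB -> HIT
vaddr=108: (1,2) in TLB -> HIT
vaddr=229: (3,2) not in TLB -> MISS, insert

Answer: MISS HIT HIT MISS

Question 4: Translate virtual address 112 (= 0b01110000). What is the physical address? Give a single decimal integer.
Answer: 1584

Derivation:
vaddr = 112 = 0b01110000
Split: l1_idx=1, l2_idx=3, offset=0
L1[1] = 1
L2[1][3] = 99
paddr = 99 * 16 + 0 = 1584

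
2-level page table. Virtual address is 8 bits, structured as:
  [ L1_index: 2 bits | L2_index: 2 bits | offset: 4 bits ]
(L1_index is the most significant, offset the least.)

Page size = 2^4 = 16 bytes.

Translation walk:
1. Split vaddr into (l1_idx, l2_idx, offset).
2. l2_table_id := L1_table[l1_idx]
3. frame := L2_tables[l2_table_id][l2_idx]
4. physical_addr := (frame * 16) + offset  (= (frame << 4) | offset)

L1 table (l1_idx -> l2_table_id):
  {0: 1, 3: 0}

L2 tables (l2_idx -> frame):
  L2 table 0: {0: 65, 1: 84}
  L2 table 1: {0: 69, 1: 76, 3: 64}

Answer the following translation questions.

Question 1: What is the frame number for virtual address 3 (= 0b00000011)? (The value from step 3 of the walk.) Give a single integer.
vaddr = 3: l1_idx=0, l2_idx=0
L1[0] = 1; L2[1][0] = 69

Answer: 69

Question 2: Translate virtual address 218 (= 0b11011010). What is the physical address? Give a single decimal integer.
vaddr = 218 = 0b11011010
Split: l1_idx=3, l2_idx=1, offset=10
L1[3] = 0
L2[0][1] = 84
paddr = 84 * 16 + 10 = 1354

Answer: 1354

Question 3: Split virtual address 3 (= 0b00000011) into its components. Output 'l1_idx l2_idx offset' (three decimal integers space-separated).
Answer: 0 0 3

Derivation:
vaddr = 3 = 0b00000011
  top 2 bits -> l1_idx = 0
  next 2 bits -> l2_idx = 0
  bottom 4 bits -> offset = 3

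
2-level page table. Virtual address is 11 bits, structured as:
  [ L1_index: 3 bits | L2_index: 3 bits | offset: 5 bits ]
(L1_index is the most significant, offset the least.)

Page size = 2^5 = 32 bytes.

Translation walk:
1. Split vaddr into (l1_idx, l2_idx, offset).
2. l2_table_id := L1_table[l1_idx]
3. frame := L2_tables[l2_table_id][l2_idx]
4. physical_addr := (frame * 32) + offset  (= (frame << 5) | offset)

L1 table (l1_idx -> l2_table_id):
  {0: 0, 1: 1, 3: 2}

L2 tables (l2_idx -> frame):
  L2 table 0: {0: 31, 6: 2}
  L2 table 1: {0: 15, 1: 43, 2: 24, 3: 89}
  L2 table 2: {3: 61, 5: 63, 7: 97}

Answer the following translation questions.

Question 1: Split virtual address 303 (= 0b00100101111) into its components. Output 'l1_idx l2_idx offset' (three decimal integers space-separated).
vaddr = 303 = 0b00100101111
  top 3 bits -> l1_idx = 1
  next 3 bits -> l2_idx = 1
  bottom 5 bits -> offset = 15

Answer: 1 1 15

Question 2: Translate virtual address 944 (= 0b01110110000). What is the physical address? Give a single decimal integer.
vaddr = 944 = 0b01110110000
Split: l1_idx=3, l2_idx=5, offset=16
L1[3] = 2
L2[2][5] = 63
paddr = 63 * 32 + 16 = 2032

Answer: 2032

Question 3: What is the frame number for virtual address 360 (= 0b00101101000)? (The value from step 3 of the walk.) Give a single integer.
Answer: 89

Derivation:
vaddr = 360: l1_idx=1, l2_idx=3
L1[1] = 1; L2[1][3] = 89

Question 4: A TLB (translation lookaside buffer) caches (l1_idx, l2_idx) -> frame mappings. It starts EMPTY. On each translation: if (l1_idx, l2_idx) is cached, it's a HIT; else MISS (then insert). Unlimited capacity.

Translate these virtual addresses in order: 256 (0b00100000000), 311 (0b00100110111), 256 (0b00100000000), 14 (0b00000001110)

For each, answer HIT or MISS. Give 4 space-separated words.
vaddr=256: (1,0) not in TLB -> MISS, insert
vaddr=311: (1,1) not in TLB -> MISS, insert
vaddr=256: (1,0) in TLB -> HIT
vaddr=14: (0,0) not in TLB -> MISS, insert

Answer: MISS MISS HIT MISS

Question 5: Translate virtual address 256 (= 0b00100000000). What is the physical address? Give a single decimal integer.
vaddr = 256 = 0b00100000000
Split: l1_idx=1, l2_idx=0, offset=0
L1[1] = 1
L2[1][0] = 15
paddr = 15 * 32 + 0 = 480

Answer: 480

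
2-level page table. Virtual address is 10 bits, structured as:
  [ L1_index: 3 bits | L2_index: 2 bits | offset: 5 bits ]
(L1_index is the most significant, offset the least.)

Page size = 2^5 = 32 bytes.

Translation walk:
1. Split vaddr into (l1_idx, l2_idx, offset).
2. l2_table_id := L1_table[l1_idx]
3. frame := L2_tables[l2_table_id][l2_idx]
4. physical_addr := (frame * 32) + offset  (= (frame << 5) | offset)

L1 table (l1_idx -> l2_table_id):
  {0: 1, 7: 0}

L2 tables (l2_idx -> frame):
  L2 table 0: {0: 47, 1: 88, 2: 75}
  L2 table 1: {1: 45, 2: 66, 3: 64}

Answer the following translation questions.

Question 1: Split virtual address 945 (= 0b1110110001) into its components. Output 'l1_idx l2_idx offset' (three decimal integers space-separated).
vaddr = 945 = 0b1110110001
  top 3 bits -> l1_idx = 7
  next 2 bits -> l2_idx = 1
  bottom 5 bits -> offset = 17

Answer: 7 1 17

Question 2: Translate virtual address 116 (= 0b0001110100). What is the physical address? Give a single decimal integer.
vaddr = 116 = 0b0001110100
Split: l1_idx=0, l2_idx=3, offset=20
L1[0] = 1
L2[1][3] = 64
paddr = 64 * 32 + 20 = 2068

Answer: 2068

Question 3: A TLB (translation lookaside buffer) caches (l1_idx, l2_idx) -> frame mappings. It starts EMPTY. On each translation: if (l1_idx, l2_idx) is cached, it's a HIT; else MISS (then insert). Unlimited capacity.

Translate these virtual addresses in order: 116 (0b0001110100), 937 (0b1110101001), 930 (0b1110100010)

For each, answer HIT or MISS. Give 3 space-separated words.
vaddr=116: (0,3) not in TLB -> MISS, insert
vaddr=937: (7,1) not in TLB -> MISS, insert
vaddr=930: (7,1) in TLB -> HIT

Answer: MISS MISS HIT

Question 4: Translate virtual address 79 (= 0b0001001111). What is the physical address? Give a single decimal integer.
vaddr = 79 = 0b0001001111
Split: l1_idx=0, l2_idx=2, offset=15
L1[0] = 1
L2[1][2] = 66
paddr = 66 * 32 + 15 = 2127

Answer: 2127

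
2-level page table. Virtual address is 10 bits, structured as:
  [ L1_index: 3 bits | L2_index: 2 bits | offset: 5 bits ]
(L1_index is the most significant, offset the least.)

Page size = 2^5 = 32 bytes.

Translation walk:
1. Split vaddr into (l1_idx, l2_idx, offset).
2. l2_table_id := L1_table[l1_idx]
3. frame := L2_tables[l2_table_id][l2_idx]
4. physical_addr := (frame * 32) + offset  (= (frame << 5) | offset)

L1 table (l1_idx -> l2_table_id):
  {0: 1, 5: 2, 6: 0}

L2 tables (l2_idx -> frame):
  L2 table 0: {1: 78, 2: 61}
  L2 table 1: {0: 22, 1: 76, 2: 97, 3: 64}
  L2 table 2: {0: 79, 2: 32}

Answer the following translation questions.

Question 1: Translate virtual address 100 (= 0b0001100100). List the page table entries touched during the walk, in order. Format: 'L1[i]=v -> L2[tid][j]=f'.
vaddr = 100 = 0b0001100100
Split: l1_idx=0, l2_idx=3, offset=4

Answer: L1[0]=1 -> L2[1][3]=64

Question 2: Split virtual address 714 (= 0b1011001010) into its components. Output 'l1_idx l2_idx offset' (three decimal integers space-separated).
vaddr = 714 = 0b1011001010
  top 3 bits -> l1_idx = 5
  next 2 bits -> l2_idx = 2
  bottom 5 bits -> offset = 10

Answer: 5 2 10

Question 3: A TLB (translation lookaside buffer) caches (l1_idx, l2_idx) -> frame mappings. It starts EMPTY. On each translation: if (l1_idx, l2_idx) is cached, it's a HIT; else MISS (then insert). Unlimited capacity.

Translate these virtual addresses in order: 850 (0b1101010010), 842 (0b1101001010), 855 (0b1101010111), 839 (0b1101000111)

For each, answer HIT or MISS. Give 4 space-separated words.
vaddr=850: (6,2) not in TLB -> MISS, insert
vaddr=842: (6,2) in TLB -> HIT
vaddr=855: (6,2) in TLB -> HIT
vaddr=839: (6,2) in TLB -> HIT

Answer: MISS HIT HIT HIT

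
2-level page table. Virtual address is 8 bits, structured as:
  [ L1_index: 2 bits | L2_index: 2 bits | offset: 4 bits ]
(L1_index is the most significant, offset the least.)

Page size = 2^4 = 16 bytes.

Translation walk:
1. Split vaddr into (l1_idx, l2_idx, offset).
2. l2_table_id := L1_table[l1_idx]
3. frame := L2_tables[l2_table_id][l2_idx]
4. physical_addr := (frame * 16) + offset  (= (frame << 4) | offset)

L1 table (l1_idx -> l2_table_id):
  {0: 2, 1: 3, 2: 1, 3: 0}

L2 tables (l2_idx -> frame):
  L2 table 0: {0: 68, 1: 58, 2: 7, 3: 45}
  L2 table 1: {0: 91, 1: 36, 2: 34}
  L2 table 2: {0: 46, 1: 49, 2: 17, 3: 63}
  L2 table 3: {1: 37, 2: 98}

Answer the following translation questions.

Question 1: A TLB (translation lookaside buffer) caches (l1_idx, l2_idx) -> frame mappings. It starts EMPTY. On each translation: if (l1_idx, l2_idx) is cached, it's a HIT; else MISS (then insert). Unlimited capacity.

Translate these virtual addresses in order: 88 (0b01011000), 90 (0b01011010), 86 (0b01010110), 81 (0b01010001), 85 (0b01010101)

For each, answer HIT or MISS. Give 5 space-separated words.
vaddr=88: (1,1) not in TLB -> MISS, insert
vaddr=90: (1,1) in TLB -> HIT
vaddr=86: (1,1) in TLB -> HIT
vaddr=81: (1,1) in TLB -> HIT
vaddr=85: (1,1) in TLB -> HIT

Answer: MISS HIT HIT HIT HIT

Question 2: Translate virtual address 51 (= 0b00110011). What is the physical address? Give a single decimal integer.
Answer: 1011

Derivation:
vaddr = 51 = 0b00110011
Split: l1_idx=0, l2_idx=3, offset=3
L1[0] = 2
L2[2][3] = 63
paddr = 63 * 16 + 3 = 1011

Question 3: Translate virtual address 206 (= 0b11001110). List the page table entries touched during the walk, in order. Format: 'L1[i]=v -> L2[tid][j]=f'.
Answer: L1[3]=0 -> L2[0][0]=68

Derivation:
vaddr = 206 = 0b11001110
Split: l1_idx=3, l2_idx=0, offset=14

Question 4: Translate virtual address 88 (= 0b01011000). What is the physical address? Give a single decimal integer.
vaddr = 88 = 0b01011000
Split: l1_idx=1, l2_idx=1, offset=8
L1[1] = 3
L2[3][1] = 37
paddr = 37 * 16 + 8 = 600

Answer: 600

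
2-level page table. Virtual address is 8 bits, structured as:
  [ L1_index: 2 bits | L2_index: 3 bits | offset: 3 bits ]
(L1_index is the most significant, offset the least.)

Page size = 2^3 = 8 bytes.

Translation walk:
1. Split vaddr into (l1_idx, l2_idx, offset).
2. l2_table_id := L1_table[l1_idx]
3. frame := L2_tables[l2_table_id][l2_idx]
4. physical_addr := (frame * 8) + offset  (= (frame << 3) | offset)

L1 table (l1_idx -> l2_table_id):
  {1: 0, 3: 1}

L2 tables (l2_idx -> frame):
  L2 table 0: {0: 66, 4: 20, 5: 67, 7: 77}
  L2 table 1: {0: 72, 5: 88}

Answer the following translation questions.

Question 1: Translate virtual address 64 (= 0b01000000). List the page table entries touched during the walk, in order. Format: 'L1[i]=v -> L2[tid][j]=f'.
vaddr = 64 = 0b01000000
Split: l1_idx=1, l2_idx=0, offset=0

Answer: L1[1]=0 -> L2[0][0]=66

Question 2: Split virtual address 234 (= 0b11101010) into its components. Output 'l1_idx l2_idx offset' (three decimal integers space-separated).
vaddr = 234 = 0b11101010
  top 2 bits -> l1_idx = 3
  next 3 bits -> l2_idx = 5
  bottom 3 bits -> offset = 2

Answer: 3 5 2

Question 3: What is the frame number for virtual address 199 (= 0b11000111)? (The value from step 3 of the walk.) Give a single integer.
Answer: 72

Derivation:
vaddr = 199: l1_idx=3, l2_idx=0
L1[3] = 1; L2[1][0] = 72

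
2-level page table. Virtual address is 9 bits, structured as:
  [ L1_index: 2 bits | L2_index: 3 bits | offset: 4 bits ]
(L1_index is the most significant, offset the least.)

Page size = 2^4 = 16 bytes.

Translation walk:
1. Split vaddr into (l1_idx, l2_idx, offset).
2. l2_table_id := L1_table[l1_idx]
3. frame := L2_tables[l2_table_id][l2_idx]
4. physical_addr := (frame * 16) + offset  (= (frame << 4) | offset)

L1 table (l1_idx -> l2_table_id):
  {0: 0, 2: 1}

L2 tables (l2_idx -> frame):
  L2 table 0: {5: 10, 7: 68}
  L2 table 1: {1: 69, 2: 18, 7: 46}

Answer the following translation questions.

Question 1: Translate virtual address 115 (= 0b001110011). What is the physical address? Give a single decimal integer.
Answer: 1091

Derivation:
vaddr = 115 = 0b001110011
Split: l1_idx=0, l2_idx=7, offset=3
L1[0] = 0
L2[0][7] = 68
paddr = 68 * 16 + 3 = 1091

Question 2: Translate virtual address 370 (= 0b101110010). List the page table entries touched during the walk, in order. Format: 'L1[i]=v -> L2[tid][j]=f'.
Answer: L1[2]=1 -> L2[1][7]=46

Derivation:
vaddr = 370 = 0b101110010
Split: l1_idx=2, l2_idx=7, offset=2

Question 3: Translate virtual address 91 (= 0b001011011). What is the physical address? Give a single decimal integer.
vaddr = 91 = 0b001011011
Split: l1_idx=0, l2_idx=5, offset=11
L1[0] = 0
L2[0][5] = 10
paddr = 10 * 16 + 11 = 171

Answer: 171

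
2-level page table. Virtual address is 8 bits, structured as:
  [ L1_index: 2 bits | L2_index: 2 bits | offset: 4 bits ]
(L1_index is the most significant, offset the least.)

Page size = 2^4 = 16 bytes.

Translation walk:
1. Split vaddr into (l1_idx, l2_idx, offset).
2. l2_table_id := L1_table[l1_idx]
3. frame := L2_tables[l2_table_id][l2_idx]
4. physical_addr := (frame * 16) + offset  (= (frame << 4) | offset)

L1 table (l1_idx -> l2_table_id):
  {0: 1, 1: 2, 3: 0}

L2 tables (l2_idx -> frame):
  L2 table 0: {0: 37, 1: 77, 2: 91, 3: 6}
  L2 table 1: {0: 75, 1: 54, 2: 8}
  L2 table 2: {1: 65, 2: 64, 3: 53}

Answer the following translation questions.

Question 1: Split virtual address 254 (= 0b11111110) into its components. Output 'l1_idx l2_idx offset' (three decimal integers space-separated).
vaddr = 254 = 0b11111110
  top 2 bits -> l1_idx = 3
  next 2 bits -> l2_idx = 3
  bottom 4 bits -> offset = 14

Answer: 3 3 14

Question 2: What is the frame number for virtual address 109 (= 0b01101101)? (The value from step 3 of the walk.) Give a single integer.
Answer: 64

Derivation:
vaddr = 109: l1_idx=1, l2_idx=2
L1[1] = 2; L2[2][2] = 64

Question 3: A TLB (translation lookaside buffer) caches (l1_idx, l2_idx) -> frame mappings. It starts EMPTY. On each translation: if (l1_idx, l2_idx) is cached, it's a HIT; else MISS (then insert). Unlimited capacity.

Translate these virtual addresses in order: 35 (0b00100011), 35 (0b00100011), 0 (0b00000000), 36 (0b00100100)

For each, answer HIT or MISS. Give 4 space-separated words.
vaddr=35: (0,2) not in TLB -> MISS, insert
vaddr=35: (0,2) in TLB -> HIT
vaddr=0: (0,0) not in TLB -> MISS, insert
vaddr=36: (0,2) in TLB -> HIT

Answer: MISS HIT MISS HIT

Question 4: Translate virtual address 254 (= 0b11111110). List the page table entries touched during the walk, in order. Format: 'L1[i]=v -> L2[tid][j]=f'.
vaddr = 254 = 0b11111110
Split: l1_idx=3, l2_idx=3, offset=14

Answer: L1[3]=0 -> L2[0][3]=6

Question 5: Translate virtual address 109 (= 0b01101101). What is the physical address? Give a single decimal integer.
vaddr = 109 = 0b01101101
Split: l1_idx=1, l2_idx=2, offset=13
L1[1] = 2
L2[2][2] = 64
paddr = 64 * 16 + 13 = 1037

Answer: 1037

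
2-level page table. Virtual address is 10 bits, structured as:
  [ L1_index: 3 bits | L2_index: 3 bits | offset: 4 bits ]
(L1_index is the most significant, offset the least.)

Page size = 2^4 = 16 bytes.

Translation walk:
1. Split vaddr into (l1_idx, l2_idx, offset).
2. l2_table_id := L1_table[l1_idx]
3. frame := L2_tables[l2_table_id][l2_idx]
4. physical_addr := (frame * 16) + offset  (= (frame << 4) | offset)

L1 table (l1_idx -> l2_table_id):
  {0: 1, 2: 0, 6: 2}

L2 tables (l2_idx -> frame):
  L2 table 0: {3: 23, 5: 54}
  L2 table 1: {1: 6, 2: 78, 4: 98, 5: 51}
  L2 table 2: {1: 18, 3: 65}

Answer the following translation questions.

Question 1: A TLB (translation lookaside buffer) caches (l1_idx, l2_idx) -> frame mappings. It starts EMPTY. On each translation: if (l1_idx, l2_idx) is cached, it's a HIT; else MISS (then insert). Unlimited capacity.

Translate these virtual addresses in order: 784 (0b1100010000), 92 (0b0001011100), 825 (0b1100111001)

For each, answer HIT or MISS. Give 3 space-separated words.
vaddr=784: (6,1) not in TLB -> MISS, insert
vaddr=92: (0,5) not in TLB -> MISS, insert
vaddr=825: (6,3) not in TLB -> MISS, insert

Answer: MISS MISS MISS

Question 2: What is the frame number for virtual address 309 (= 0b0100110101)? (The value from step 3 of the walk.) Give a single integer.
vaddr = 309: l1_idx=2, l2_idx=3
L1[2] = 0; L2[0][3] = 23

Answer: 23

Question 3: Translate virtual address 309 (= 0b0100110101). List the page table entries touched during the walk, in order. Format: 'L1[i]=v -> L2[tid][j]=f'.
vaddr = 309 = 0b0100110101
Split: l1_idx=2, l2_idx=3, offset=5

Answer: L1[2]=0 -> L2[0][3]=23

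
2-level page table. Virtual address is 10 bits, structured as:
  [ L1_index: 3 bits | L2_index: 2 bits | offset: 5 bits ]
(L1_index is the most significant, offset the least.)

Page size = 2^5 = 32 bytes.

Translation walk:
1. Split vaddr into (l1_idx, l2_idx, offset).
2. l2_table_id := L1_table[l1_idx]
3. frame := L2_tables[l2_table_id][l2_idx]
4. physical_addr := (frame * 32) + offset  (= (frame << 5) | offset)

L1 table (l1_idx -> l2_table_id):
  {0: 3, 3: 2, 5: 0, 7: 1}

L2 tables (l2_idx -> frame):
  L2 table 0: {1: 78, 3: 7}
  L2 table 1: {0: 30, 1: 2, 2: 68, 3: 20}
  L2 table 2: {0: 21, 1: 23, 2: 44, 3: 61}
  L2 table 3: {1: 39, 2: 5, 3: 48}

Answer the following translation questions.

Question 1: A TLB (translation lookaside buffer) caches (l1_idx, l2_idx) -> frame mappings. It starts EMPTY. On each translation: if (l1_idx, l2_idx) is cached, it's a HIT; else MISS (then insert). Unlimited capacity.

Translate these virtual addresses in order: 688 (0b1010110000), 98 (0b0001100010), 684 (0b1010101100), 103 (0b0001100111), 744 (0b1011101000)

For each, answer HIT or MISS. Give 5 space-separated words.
Answer: MISS MISS HIT HIT MISS

Derivation:
vaddr=688: (5,1) not in TLB -> MISS, insert
vaddr=98: (0,3) not in TLB -> MISS, insert
vaddr=684: (5,1) in TLB -> HIT
vaddr=103: (0,3) in TLB -> HIT
vaddr=744: (5,3) not in TLB -> MISS, insert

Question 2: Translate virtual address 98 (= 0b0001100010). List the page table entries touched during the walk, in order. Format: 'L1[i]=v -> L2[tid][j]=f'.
vaddr = 98 = 0b0001100010
Split: l1_idx=0, l2_idx=3, offset=2

Answer: L1[0]=3 -> L2[3][3]=48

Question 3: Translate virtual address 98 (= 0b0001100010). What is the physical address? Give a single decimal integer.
vaddr = 98 = 0b0001100010
Split: l1_idx=0, l2_idx=3, offset=2
L1[0] = 3
L2[3][3] = 48
paddr = 48 * 32 + 2 = 1538

Answer: 1538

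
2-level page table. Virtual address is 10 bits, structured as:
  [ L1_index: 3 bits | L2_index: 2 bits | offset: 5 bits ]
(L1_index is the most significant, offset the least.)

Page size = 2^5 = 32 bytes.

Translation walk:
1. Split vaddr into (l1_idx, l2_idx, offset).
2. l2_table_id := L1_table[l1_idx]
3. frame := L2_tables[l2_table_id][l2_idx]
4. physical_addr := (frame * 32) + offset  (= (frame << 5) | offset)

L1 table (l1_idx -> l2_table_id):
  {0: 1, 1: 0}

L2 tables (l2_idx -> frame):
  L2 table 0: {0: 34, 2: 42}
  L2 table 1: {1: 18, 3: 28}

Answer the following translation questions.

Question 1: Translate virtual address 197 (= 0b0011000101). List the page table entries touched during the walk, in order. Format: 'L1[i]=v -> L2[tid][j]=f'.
Answer: L1[1]=0 -> L2[0][2]=42

Derivation:
vaddr = 197 = 0b0011000101
Split: l1_idx=1, l2_idx=2, offset=5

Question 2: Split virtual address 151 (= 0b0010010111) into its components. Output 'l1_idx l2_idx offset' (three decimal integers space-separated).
vaddr = 151 = 0b0010010111
  top 3 bits -> l1_idx = 1
  next 2 bits -> l2_idx = 0
  bottom 5 bits -> offset = 23

Answer: 1 0 23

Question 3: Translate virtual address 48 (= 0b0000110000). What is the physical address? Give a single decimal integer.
vaddr = 48 = 0b0000110000
Split: l1_idx=0, l2_idx=1, offset=16
L1[0] = 1
L2[1][1] = 18
paddr = 18 * 32 + 16 = 592

Answer: 592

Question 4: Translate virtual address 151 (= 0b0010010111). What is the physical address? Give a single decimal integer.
vaddr = 151 = 0b0010010111
Split: l1_idx=1, l2_idx=0, offset=23
L1[1] = 0
L2[0][0] = 34
paddr = 34 * 32 + 23 = 1111

Answer: 1111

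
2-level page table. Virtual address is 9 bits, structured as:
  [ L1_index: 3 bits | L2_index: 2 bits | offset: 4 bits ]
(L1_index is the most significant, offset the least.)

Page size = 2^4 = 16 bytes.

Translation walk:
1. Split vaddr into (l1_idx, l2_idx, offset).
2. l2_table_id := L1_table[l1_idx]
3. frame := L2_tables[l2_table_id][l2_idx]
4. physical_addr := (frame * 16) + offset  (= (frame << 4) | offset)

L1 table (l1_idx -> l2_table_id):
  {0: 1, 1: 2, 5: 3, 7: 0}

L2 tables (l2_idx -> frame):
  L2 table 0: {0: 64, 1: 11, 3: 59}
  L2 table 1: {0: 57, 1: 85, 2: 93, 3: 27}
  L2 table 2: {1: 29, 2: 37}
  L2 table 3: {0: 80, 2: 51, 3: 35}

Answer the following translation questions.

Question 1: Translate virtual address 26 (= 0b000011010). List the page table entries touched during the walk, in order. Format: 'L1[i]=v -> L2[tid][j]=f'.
vaddr = 26 = 0b000011010
Split: l1_idx=0, l2_idx=1, offset=10

Answer: L1[0]=1 -> L2[1][1]=85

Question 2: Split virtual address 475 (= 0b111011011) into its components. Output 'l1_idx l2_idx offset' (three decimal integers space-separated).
Answer: 7 1 11

Derivation:
vaddr = 475 = 0b111011011
  top 3 bits -> l1_idx = 7
  next 2 bits -> l2_idx = 1
  bottom 4 bits -> offset = 11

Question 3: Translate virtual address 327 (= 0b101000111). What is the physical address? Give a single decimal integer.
Answer: 1287

Derivation:
vaddr = 327 = 0b101000111
Split: l1_idx=5, l2_idx=0, offset=7
L1[5] = 3
L2[3][0] = 80
paddr = 80 * 16 + 7 = 1287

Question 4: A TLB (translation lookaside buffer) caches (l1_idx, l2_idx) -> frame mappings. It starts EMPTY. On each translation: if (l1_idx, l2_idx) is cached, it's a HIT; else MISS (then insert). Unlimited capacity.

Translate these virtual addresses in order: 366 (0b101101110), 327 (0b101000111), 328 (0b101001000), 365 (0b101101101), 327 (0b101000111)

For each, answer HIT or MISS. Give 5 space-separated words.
vaddr=366: (5,2) not in TLB -> MISS, insert
vaddr=327: (5,0) not in TLB -> MISS, insert
vaddr=328: (5,0) in TLB -> HIT
vaddr=365: (5,2) in TLB -> HIT
vaddr=327: (5,0) in TLB -> HIT

Answer: MISS MISS HIT HIT HIT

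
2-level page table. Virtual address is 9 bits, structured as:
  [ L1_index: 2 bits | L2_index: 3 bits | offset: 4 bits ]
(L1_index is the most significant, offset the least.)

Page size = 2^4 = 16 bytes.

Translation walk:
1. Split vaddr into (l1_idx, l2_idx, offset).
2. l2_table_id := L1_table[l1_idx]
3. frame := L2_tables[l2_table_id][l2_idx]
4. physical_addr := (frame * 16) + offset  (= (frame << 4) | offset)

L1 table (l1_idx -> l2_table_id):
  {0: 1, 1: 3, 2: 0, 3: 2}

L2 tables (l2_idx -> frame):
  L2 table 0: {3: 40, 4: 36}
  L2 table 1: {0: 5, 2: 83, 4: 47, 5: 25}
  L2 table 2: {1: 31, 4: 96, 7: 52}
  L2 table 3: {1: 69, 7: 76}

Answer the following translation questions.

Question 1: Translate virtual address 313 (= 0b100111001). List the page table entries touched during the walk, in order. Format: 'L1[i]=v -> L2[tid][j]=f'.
vaddr = 313 = 0b100111001
Split: l1_idx=2, l2_idx=3, offset=9

Answer: L1[2]=0 -> L2[0][3]=40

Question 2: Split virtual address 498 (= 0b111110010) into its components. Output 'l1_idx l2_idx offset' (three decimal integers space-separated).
vaddr = 498 = 0b111110010
  top 2 bits -> l1_idx = 3
  next 3 bits -> l2_idx = 7
  bottom 4 bits -> offset = 2

Answer: 3 7 2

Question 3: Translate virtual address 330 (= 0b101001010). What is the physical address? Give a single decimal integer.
vaddr = 330 = 0b101001010
Split: l1_idx=2, l2_idx=4, offset=10
L1[2] = 0
L2[0][4] = 36
paddr = 36 * 16 + 10 = 586

Answer: 586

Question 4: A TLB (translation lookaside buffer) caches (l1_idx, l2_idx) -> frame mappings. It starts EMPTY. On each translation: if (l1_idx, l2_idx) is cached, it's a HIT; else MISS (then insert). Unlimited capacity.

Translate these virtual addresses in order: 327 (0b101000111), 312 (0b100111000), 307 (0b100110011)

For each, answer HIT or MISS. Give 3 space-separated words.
vaddr=327: (2,4) not in TLB -> MISS, insert
vaddr=312: (2,3) not in TLB -> MISS, insert
vaddr=307: (2,3) in TLB -> HIT

Answer: MISS MISS HIT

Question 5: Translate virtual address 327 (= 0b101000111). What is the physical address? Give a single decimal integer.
vaddr = 327 = 0b101000111
Split: l1_idx=2, l2_idx=4, offset=7
L1[2] = 0
L2[0][4] = 36
paddr = 36 * 16 + 7 = 583

Answer: 583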